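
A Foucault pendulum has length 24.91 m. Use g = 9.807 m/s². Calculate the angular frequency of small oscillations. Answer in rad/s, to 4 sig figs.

0.6275 rad/s

ω = √(g/L) = √(9.807/24.91) = 0.6275 rad/s.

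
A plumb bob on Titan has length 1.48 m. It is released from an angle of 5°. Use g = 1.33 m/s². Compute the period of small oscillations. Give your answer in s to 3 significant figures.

T = 2π√(L/g) = 2π√(1.48/1.33) = 2π × 1.055 = 6.63 s.

6.63 s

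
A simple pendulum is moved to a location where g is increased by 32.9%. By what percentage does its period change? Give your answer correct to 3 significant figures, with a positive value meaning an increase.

-13.3%

T ∝ 1/√g, so T'/T = 1/√(1.329) = 0.8674.
Percentage change in T = (0.8674 − 1) × 100% = -13.3%.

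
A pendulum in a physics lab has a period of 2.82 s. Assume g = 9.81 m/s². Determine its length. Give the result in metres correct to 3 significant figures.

From T = 2π√(L/g), L = gT²/(4π²) = 9.81 × 2.820²/(4π²) = 1.98 m.

1.98 m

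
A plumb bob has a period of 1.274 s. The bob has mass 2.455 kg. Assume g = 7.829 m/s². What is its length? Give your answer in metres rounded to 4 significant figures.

0.3219 m

From T = 2π√(L/g), L = gT²/(4π²) = 7.829 × 1.2740²/(4π²) = 0.3219 m.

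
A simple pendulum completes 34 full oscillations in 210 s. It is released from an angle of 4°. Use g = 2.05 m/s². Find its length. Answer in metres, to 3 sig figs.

1.98 m

T = 210/34 = 6.176 s.
From T = 2π√(L/g), L = gT²/(4π²) = 2.05 × 6.176²/(4π²) = 1.98 m.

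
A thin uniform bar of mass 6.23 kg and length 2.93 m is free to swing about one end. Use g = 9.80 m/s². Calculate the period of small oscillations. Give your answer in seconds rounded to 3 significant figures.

For a physical pendulum T = 2π√(I/(mgd)), with d = 1.465 m from pivot to centre of mass.
I_cm = mL²/12 = 6.23 × 2.93²/12 = 4.457 kg·m²; I = I_cm + md² = 4.457 + 6.23 × 1.465² = 17.83 kg·m².
T = 2π√(17.83/(6.23 × 9.80 × 1.465)) = 2.81 s.

2.81 s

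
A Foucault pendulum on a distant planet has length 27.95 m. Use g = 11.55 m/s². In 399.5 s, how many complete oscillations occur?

T = 2π√(L/g) = 2π√(27.95/11.55) = 9.7742 s.
Number of complete oscillations = ⌊399.5/9.7742⌋ = ⌊40.873⌋ = 40.

40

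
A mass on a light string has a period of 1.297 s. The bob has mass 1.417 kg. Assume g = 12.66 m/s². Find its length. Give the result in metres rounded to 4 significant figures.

From T = 2π√(L/g), L = gT²/(4π²) = 12.66 × 1.2970²/(4π²) = 0.5395 m.

0.5395 m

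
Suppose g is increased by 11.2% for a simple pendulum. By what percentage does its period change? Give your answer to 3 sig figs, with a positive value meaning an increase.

-5.17%

T ∝ 1/√g, so T'/T = 1/√(1.112) = 0.9483.
Percentage change in T = (0.9483 − 1) × 100% = -5.17%.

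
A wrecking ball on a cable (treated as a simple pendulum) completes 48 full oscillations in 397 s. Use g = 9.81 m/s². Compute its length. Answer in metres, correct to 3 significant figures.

17.0 m

T = 397/48 = 8.271 s.
From T = 2π√(L/g), L = gT²/(4π²) = 9.81 × 8.271²/(4π²) = 17.0 m.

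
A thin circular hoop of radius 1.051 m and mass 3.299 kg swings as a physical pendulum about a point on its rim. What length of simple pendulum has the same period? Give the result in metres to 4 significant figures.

2.102 m

The equivalent simple-pendulum length is L_eq = I/(md), where I is about the pivot and d = 1.0510 m.
I_cm = mR² = 3.6441 kg·m², so I = I_cm + md² = 3.6441 + 3.6441 = 7.2882 kg·m².
L_eq = 7.2882/(3.299 × 1.0510) = 2.102 m.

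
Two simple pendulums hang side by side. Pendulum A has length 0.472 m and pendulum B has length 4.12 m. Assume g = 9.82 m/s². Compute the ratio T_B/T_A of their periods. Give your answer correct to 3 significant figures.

2.95

T ∝ √L, so T_B/T_A = √(L_B/L_A) = √(4.12/0.472) = 2.95.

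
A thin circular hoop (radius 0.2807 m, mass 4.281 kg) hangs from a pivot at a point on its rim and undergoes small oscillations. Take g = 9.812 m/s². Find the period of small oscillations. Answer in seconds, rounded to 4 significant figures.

I_cm = mr² = 0.33731 kg·m². The pivot is at distance d = 0.2807 m from the centre of mass.
By the parallel-axis theorem, I = I_cm + md² = 0.33731 + 0.33731 = 0.67462 kg·m².
T = 2π√(I/(mgd)) = 2π√(0.67462/(4.281 × 9.812 × 0.2807)) = 1.503 s.

1.503 s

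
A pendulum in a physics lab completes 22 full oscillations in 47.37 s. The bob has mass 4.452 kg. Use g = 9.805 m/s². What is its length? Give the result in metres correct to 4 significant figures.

1.151 m

T = 47.37/22 = 2.1532 s.
From T = 2π√(L/g), L = gT²/(4π²) = 9.805 × 2.1532²/(4π²) = 1.151 m.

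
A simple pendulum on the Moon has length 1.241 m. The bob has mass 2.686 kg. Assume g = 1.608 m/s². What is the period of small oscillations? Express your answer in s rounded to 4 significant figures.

T = 2π√(L/g) = 2π√(1.241/1.608) = 2π × 0.87850 = 5.520 s.

5.520 s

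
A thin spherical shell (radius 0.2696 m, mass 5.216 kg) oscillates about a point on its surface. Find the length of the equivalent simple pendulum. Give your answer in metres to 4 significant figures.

The equivalent simple-pendulum length is L_eq = I/(md), where I is about the pivot and d = 0.26960 m.
I_cm = (2/3)mR² = 0.25275 kg·m², so I = I_cm + md² = 0.25275 + 0.37912 = 0.63187 kg·m².
L_eq = 0.63187/(5.216 × 0.26960) = 0.4493 m.

0.4493 m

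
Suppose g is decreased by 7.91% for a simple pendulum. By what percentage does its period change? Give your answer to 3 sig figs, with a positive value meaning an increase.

4.21%

T ∝ 1/√g, so T'/T = 1/√(0.9209) = 1.042.
Percentage change in T = (1.042 − 1) × 100% = 4.21%.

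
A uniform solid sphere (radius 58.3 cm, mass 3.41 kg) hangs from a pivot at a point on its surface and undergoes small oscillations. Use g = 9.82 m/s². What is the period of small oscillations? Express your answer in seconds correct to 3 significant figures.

I_cm = (2/5)mr² = 0.4636 kg·m². The pivot is at distance d = 0.583 m from the centre of mass.
By the parallel-axis theorem, I = I_cm + md² = 0.4636 + 1.159 = 1.623 kg·m².
T = 2π√(I/(mgd)) = 2π√(1.623/(3.41 × 9.82 × 0.583)) = 1.81 s.

1.81 s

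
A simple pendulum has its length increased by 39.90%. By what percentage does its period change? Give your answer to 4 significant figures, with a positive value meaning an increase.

T ∝ √L, so T'/T = √(1.3990) = 1.1828.
Percentage change in T = (1.1828 − 1) × 100% = 18.28%.

18.28%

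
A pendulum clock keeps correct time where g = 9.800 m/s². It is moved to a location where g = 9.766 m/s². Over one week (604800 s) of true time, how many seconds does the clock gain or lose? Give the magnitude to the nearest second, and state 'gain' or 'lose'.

The clock's period scales as T ∝ 1/√g, so T'/T = √(9.800/9.766) = 1.00174.
In 604800 s of true time the clock registers 604800/1.00174 = 603749.9 s, so it loses 1050 s.

lose 1050 s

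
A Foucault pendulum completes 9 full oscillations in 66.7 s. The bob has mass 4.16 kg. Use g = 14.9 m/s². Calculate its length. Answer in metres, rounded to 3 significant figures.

T = 66.7/9 = 7.411 s.
From T = 2π√(L/g), L = gT²/(4π²) = 14.9 × 7.411²/(4π²) = 20.7 m.

20.7 m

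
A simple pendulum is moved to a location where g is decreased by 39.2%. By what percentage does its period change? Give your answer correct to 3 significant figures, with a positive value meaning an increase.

28.2%

T ∝ 1/√g, so T'/T = 1/√(0.6080) = 1.282.
Percentage change in T = (1.282 − 1) × 100% = 28.2%.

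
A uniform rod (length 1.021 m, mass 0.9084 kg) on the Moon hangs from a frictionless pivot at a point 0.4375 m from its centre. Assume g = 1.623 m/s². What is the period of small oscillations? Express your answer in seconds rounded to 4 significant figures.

3.933 s

For a physical pendulum T = 2π√(I/(mgd)), with d = 0.43750 m from pivot to centre of mass.
I_cm = mL²/12 = 0.9084 × 1.021²/12 = 0.078913 kg·m²; I = I_cm + md² = 0.078913 + 0.9084 × 0.43750² = 0.25279 kg·m².
T = 2π√(0.25279/(0.9084 × 1.623 × 0.43750)) = 3.933 s.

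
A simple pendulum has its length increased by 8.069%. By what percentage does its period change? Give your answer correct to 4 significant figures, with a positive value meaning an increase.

3.956%

T ∝ √L, so T'/T = √(1.0807) = 1.0396.
Percentage change in T = (1.0396 − 1) × 100% = 3.956%.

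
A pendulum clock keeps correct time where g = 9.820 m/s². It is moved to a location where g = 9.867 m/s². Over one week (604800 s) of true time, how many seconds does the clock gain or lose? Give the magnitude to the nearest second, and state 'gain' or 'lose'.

gain 1446 s

The clock's period scales as T ∝ 1/√g, so T'/T = √(9.820/9.867) = 0.997615.
In 604800 s of true time the clock registers 604800/0.997615 = 606245.6 s, so it gains 1446 s.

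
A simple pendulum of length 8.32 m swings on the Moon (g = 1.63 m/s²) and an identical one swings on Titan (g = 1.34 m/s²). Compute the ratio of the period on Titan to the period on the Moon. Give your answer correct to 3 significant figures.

T ∝ 1/√g, so T₂/T₁ = √(g₁/g₂) = √(1.63/1.34) = 1.10.

1.10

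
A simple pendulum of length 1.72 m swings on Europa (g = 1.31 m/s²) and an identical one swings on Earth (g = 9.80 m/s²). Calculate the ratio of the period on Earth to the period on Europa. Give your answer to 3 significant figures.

T ∝ 1/√g, so T₂/T₁ = √(g₁/g₂) = √(1.31/9.80) = 0.366.

0.366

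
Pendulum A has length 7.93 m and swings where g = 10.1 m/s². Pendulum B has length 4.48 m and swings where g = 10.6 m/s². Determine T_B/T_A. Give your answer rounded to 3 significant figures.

0.734

T = 2π√(L/g), so T_B/T_A = √((L_B/g_B)/(L_A/g_A)) = √((4.48/10.6)/(7.93/10.1)) = 0.734.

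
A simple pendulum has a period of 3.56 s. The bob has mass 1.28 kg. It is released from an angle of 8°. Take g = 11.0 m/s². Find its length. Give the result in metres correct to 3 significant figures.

3.53 m

From T = 2π√(L/g), L = gT²/(4π²) = 11.0 × 3.560²/(4π²) = 3.53 m.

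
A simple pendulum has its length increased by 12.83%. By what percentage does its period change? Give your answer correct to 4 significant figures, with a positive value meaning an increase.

6.221%

T ∝ √L, so T'/T = √(1.1283) = 1.0622.
Percentage change in T = (1.0622 − 1) × 100% = 6.221%.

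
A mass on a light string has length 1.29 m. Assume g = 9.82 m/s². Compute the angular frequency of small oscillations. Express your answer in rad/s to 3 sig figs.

ω = √(g/L) = √(9.82/1.29) = 2.76 rad/s.

2.76 rad/s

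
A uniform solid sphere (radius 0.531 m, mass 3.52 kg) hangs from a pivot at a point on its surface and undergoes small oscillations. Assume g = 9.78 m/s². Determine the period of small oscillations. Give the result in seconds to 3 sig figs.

1.73 s

I_cm = (2/5)mr² = 0.3970 kg·m². The pivot is at distance d = 0.531 m from the centre of mass.
By the parallel-axis theorem, I = I_cm + md² = 0.3970 + 0.9925 = 1.390 kg·m².
T = 2π√(I/(mgd)) = 2π√(1.390/(3.52 × 9.78 × 0.531)) = 1.73 s.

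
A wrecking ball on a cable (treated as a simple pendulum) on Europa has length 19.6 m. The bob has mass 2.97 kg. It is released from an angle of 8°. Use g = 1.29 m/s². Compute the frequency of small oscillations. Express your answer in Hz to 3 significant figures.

T = 2π√(L/g) = 2π√(19.6/1.29) = 24.49 s, so f = 1/T = 0.0408 Hz.

0.0408 Hz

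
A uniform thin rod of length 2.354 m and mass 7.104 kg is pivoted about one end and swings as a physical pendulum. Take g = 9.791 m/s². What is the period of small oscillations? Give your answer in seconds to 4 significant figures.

2.515 s

For a physical pendulum T = 2π√(I/(mgd)), with d = 1.1770 m from pivot to centre of mass.
I_cm = mL²/12 = 7.104 × 2.354²/12 = 3.2805 kg·m²; I = I_cm + md² = 3.2805 + 7.104 × 1.1770² = 13.122 kg·m².
T = 2π√(13.122/(7.104 × 9.791 × 1.1770)) = 2.515 s.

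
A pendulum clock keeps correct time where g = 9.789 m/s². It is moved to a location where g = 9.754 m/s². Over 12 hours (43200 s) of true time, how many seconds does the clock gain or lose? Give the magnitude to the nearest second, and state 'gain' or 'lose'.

lose 77 s

The clock's period scales as T ∝ 1/√g, so T'/T = √(9.789/9.754) = 1.00179.
In 43200 s of true time the clock registers 43200/1.00179 = 43122.7 s, so it loses 77 s.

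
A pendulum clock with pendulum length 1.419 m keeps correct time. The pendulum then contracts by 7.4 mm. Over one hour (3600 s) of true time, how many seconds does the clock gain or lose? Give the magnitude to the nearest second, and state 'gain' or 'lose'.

gain 9 s

T ∝ √L, so T'/T = √(1.41160/1.419) = 0.997389.
In 3600 s of true time the clock registers 3600/0.997389 = 3609.4 s, so it gains 9 s.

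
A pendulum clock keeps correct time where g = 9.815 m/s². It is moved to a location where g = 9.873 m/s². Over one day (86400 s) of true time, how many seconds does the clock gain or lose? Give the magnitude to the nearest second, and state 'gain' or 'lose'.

gain 255 s

The clock's period scales as T ∝ 1/√g, so T'/T = √(9.815/9.873) = 0.997058.
In 86400 s of true time the clock registers 86400/0.997058 = 86654.9 s, so it gains 255 s.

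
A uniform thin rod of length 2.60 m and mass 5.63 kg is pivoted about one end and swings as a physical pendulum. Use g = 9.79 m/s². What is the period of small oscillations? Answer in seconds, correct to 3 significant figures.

2.64 s

For a physical pendulum T = 2π√(I/(mgd)), with d = 1.300 m from pivot to centre of mass.
I_cm = mL²/12 = 5.63 × 2.60²/12 = 3.172 kg·m²; I = I_cm + md² = 3.172 + 5.63 × 1.300² = 12.69 kg·m².
T = 2π√(12.69/(5.63 × 9.79 × 1.300)) = 2.64 s.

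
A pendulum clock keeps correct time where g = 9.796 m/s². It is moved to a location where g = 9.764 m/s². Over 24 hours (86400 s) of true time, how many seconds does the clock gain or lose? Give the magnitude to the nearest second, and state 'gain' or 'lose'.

The clock's period scales as T ∝ 1/√g, so T'/T = √(9.796/9.764) = 1.00164.
In 86400 s of true time the clock registers 86400/1.00164 = 86258.8 s, so it loses 141 s.

lose 141 s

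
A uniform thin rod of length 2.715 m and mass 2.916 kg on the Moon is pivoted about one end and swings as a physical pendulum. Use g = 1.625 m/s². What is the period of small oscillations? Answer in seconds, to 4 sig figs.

6.631 s

For a physical pendulum T = 2π√(I/(mgd)), with d = 1.3575 m from pivot to centre of mass.
I_cm = mL²/12 = 2.916 × 2.715²/12 = 1.7912 kg·m²; I = I_cm + md² = 1.7912 + 2.916 × 1.3575² = 7.1648 kg·m².
T = 2π√(7.1648/(2.916 × 1.625 × 1.3575)) = 6.631 s.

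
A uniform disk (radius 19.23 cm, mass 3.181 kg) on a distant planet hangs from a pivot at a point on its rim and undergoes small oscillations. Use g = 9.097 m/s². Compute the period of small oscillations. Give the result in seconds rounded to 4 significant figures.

1.119 s

I_cm = ½mr² = 0.058816 kg·m². The pivot is at distance d = 0.1923 m from the centre of mass.
By the parallel-axis theorem, I = I_cm + md² = 0.058816 + 0.11763 = 0.17645 kg·m².
T = 2π√(I/(mgd)) = 2π√(0.17645/(3.181 × 9.097 × 0.1923)) = 1.119 s.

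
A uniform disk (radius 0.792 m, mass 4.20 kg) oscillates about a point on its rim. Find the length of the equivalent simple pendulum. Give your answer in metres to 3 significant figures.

The equivalent simple-pendulum length is L_eq = I/(md), where I is about the pivot and d = 0.7920 m.
I_cm = ½mR² = 1.317 kg·m², so I = I_cm + md² = 1.317 + 2.635 = 3.952 kg·m².
L_eq = 3.952/(4.20 × 0.7920) = 1.19 m.

1.19 m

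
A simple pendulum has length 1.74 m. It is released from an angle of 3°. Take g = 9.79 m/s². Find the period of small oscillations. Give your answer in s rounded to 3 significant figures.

2.65 s

T = 2π√(L/g) = 2π√(1.74/9.79) = 2π × 0.4216 = 2.65 s.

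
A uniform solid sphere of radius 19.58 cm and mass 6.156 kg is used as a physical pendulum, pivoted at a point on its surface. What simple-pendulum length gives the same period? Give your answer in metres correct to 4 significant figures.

The equivalent simple-pendulum length is L_eq = I/(md), where I is about the pivot and d = 0.19580 m.
I_cm = (2/5)mR² = 0.094403 kg·m², so I = I_cm + md² = 0.094403 + 0.23601 = 0.33041 kg·m².
L_eq = 0.33041/(6.156 × 0.19580) = 0.2741 m.

0.2741 m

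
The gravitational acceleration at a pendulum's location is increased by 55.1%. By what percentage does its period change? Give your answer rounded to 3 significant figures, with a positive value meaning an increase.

T ∝ 1/√g, so T'/T = 1/√(1.551) = 0.8030.
Percentage change in T = (0.8030 − 1) × 100% = -19.7%.

-19.7%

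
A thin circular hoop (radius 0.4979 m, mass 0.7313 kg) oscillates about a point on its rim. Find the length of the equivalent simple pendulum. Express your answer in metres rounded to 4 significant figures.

0.9958 m

The equivalent simple-pendulum length is L_eq = I/(md), where I is about the pivot and d = 0.49790 m.
I_cm = mR² = 0.18129 kg·m², so I = I_cm + md² = 0.18129 + 0.18129 = 0.36258 kg·m².
L_eq = 0.36258/(0.7313 × 0.49790) = 0.9958 m.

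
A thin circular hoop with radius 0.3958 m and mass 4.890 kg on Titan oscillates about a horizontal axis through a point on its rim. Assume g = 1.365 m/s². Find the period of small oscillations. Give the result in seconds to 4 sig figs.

I_cm = mr² = 0.76606 kg·m². The pivot is at distance d = 0.3958 m from the centre of mass.
By the parallel-axis theorem, I = I_cm + md² = 0.76606 + 0.76606 = 1.5321 kg·m².
T = 2π√(I/(mgd)) = 2π√(1.5321/(4.890 × 1.365 × 0.3958)) = 4.785 s.

4.785 s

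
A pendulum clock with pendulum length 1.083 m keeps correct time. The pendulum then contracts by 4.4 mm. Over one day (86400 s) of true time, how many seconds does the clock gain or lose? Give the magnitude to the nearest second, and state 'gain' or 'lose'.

gain 176 s

T ∝ √L, so T'/T = √(1.07860/1.083) = 0.997967.
In 86400 s of true time the clock registers 86400/0.997967 = 86576.0 s, so it gains 176 s.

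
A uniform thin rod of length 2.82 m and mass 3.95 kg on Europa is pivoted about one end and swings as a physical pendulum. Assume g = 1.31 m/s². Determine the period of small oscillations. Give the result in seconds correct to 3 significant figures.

For a physical pendulum T = 2π√(I/(mgd)), with d = 1.410 m from pivot to centre of mass.
I_cm = mL²/12 = 3.95 × 2.82²/12 = 2.618 kg·m²; I = I_cm + md² = 2.618 + 3.95 × 1.410² = 10.47 kg·m².
T = 2π√(10.47/(3.95 × 1.31 × 1.410)) = 7.53 s.

7.53 s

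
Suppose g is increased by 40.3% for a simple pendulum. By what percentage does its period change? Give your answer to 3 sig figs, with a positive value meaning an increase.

-15.6%

T ∝ 1/√g, so T'/T = 1/√(1.403) = 0.8443.
Percentage change in T = (0.8443 − 1) × 100% = -15.6%.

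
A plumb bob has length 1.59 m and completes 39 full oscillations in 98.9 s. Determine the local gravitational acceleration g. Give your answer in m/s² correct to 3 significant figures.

T = 98.9/39 = 2.536 s.
From T = 2π√(L/g), g = 4π²L/T² = 4π² × 1.59/2.536² = 9.76 m/s².

9.76 m/s²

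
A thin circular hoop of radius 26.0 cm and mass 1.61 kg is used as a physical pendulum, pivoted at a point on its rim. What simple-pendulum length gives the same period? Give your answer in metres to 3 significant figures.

The equivalent simple-pendulum length is L_eq = I/(md), where I is about the pivot and d = 0.2600 m.
I_cm = mR² = 0.1088 kg·m², so I = I_cm + md² = 0.1088 + 0.1088 = 0.2177 kg·m².
L_eq = 0.2177/(1.61 × 0.2600) = 0.520 m.

0.520 m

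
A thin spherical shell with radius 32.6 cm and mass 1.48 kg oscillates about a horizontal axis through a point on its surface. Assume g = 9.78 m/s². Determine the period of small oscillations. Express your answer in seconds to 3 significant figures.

1.48 s

I_cm = (2/3)mr² = 0.1049 kg·m². The pivot is at distance d = 0.326 m from the centre of mass.
By the parallel-axis theorem, I = I_cm + md² = 0.1049 + 0.1573 = 0.2621 kg·m².
T = 2π√(I/(mgd)) = 2π√(0.2621/(1.48 × 9.78 × 0.326)) = 1.48 s.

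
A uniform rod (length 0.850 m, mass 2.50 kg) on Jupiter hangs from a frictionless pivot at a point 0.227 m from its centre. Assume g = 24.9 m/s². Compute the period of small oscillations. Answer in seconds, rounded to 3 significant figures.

For a physical pendulum T = 2π√(I/(mgd)), with d = 0.2270 m from pivot to centre of mass.
I_cm = mL²/12 = 2.50 × 0.850²/12 = 0.1505 kg·m²; I = I_cm + md² = 0.1505 + 2.50 × 0.2270² = 0.2793 kg·m².
T = 2π√(0.2793/(2.50 × 24.9 × 0.2270)) = 0.883 s.

0.883 s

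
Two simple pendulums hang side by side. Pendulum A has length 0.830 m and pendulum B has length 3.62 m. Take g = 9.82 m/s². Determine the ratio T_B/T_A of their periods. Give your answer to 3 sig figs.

2.09

T ∝ √L, so T_B/T_A = √(L_B/L_A) = √(3.62/0.830) = 2.09.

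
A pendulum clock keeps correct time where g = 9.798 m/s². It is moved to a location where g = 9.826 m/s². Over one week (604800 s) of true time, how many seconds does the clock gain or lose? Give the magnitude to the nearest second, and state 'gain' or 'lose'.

gain 864 s

The clock's period scales as T ∝ 1/√g, so T'/T = √(9.798/9.826) = 0.998574.
In 604800 s of true time the clock registers 604800/0.998574 = 605663.6 s, so it gains 864 s.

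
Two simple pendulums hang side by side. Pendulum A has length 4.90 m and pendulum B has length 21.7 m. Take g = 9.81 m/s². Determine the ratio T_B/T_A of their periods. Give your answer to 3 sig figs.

2.10

T ∝ √L, so T_B/T_A = √(L_B/L_A) = √(21.7/4.90) = 2.10.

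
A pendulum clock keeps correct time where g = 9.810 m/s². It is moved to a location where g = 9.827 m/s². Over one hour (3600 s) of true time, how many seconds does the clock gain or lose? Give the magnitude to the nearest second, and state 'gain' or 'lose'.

The clock's period scales as T ∝ 1/√g, so T'/T = √(9.810/9.827) = 0.999135.
In 3600 s of true time the clock registers 3600/0.999135 = 3603.1 s, so it gains 3 s.

gain 3 s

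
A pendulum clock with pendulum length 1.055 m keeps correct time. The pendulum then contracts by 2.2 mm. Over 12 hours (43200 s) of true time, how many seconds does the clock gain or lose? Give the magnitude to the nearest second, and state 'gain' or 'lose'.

gain 45 s

T ∝ √L, so T'/T = √(1.05280/1.055) = 0.998957.
In 43200 s of true time the clock registers 43200/0.998957 = 43245.1 s, so it gains 45 s.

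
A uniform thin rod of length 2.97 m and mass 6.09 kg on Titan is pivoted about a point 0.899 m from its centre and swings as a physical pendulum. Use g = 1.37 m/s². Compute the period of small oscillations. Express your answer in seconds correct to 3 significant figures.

7.03 s

For a physical pendulum T = 2π√(I/(mgd)), with d = 0.8990 m from pivot to centre of mass.
I_cm = mL²/12 = 6.09 × 2.97²/12 = 4.477 kg·m²; I = I_cm + md² = 4.477 + 6.09 × 0.8990² = 9.399 kg·m².
T = 2π√(9.399/(6.09 × 1.37 × 0.8990)) = 7.03 s.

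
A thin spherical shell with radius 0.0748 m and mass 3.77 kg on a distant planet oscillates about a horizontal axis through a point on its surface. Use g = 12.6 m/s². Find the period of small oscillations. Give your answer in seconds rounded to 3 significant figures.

0.625 s

I_cm = (2/3)mr² = 0.01406 kg·m². The pivot is at distance d = 0.0748 m from the centre of mass.
By the parallel-axis theorem, I = I_cm + md² = 0.01406 + 0.02109 = 0.03516 kg·m².
T = 2π√(I/(mgd)) = 2π√(0.03516/(3.77 × 12.6 × 0.0748)) = 0.625 s.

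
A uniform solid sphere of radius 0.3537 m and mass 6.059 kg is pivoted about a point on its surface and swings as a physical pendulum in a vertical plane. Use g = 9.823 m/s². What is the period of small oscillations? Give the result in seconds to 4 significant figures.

I_cm = (2/5)mr² = 0.30320 kg·m². The pivot is at distance d = 0.3537 m from the centre of mass.
By the parallel-axis theorem, I = I_cm + md² = 0.30320 + 0.75800 = 1.0612 kg·m².
T = 2π√(I/(mgd)) = 2π√(1.0612/(6.059 × 9.823 × 0.3537)) = 1.411 s.

1.411 s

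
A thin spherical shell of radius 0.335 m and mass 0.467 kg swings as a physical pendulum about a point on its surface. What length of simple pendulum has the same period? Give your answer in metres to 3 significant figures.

The equivalent simple-pendulum length is L_eq = I/(md), where I is about the pivot and d = 0.3350 m.
I_cm = (2/3)mR² = 0.03494 kg·m², so I = I_cm + md² = 0.03494 + 0.05241 = 0.08735 kg·m².
L_eq = 0.08735/(0.467 × 0.3350) = 0.558 m.

0.558 m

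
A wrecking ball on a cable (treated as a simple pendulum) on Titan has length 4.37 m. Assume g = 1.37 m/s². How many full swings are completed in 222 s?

19

T = 2π√(L/g) = 2π√(4.37/1.37) = 11.22 s.
Number of complete oscillations = ⌊222/11.22⌋ = ⌊19.78⌋ = 19.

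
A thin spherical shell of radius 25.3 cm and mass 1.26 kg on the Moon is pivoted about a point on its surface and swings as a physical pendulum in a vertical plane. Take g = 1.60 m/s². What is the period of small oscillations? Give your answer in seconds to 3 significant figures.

I_cm = (2/3)mr² = 0.05377 kg·m². The pivot is at distance d = 0.253 m from the centre of mass.
By the parallel-axis theorem, I = I_cm + md² = 0.05377 + 0.08065 = 0.1344 kg·m².
T = 2π√(I/(mgd)) = 2π√(0.1344/(1.26 × 1.60 × 0.253)) = 3.23 s.

3.23 s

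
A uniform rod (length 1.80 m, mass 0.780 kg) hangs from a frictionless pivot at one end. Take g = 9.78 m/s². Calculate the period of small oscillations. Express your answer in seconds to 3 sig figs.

2.20 s

For a physical pendulum T = 2π√(I/(mgd)), with d = 0.9000 m from pivot to centre of mass.
I_cm = mL²/12 = 0.780 × 1.80²/12 = 0.2106 kg·m²; I = I_cm + md² = 0.2106 + 0.780 × 0.9000² = 0.8424 kg·m².
T = 2π√(0.8424/(0.780 × 9.78 × 0.9000)) = 2.20 s.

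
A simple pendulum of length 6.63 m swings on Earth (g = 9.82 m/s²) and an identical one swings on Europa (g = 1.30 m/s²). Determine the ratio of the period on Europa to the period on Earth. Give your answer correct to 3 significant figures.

T ∝ 1/√g, so T₂/T₁ = √(g₁/g₂) = √(9.82/1.30) = 2.75.

2.75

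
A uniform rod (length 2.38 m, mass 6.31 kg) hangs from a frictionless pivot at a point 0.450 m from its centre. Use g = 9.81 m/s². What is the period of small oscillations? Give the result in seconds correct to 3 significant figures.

For a physical pendulum T = 2π√(I/(mgd)), with d = 0.4500 m from pivot to centre of mass.
I_cm = mL²/12 = 6.31 × 2.38²/12 = 2.979 kg·m²; I = I_cm + md² = 2.979 + 6.31 × 0.4500² = 4.256 kg·m².
T = 2π√(4.256/(6.31 × 9.81 × 0.4500)) = 2.46 s.

2.46 s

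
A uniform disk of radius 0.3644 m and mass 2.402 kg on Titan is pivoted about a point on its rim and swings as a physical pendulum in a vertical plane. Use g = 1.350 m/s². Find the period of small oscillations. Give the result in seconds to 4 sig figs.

I_cm = ½mr² = 0.15948 kg·m². The pivot is at distance d = 0.3644 m from the centre of mass.
By the parallel-axis theorem, I = I_cm + md² = 0.15948 + 0.31896 = 0.47843 kg·m².
T = 2π√(I/(mgd)) = 2π√(0.47843/(2.402 × 1.350 × 0.3644)) = 3.998 s.

3.998 s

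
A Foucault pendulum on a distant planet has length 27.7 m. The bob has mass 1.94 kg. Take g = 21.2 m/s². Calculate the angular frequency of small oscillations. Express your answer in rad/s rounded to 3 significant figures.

0.875 rad/s

ω = √(g/L) = √(21.2/27.7) = 0.875 rad/s.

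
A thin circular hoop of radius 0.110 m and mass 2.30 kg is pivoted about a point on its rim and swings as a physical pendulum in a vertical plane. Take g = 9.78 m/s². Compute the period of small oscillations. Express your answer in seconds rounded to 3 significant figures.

0.942 s

I_cm = mr² = 0.02783 kg·m². The pivot is at distance d = 0.110 m from the centre of mass.
By the parallel-axis theorem, I = I_cm + md² = 0.02783 + 0.02783 = 0.05566 kg·m².
T = 2π√(I/(mgd)) = 2π√(0.05566/(2.30 × 9.78 × 0.110)) = 0.942 s.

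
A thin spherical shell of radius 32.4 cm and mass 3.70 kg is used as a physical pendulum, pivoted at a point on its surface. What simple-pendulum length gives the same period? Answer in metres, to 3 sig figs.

0.540 m

The equivalent simple-pendulum length is L_eq = I/(md), where I is about the pivot and d = 0.3240 m.
I_cm = (2/3)mR² = 0.2589 kg·m², so I = I_cm + md² = 0.2589 + 0.3884 = 0.6474 kg·m².
L_eq = 0.6474/(3.70 × 0.3240) = 0.540 m.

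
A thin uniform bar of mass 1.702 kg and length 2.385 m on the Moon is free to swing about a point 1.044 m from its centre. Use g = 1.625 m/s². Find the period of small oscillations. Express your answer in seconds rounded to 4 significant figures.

6.033 s

For a physical pendulum T = 2π√(I/(mgd)), with d = 1.0440 m from pivot to centre of mass.
I_cm = mL²/12 = 1.702 × 2.385²/12 = 0.80678 kg·m²; I = I_cm + md² = 0.80678 + 1.702 × 1.0440² = 2.6619 kg·m².
T = 2π√(2.6619/(1.702 × 1.625 × 1.0440)) = 6.033 s.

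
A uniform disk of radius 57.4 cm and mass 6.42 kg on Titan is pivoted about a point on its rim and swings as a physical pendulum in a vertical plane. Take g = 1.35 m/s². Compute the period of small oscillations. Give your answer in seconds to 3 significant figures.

5.02 s

I_cm = ½mr² = 1.058 kg·m². The pivot is at distance d = 0.574 m from the centre of mass.
By the parallel-axis theorem, I = I_cm + md² = 1.058 + 2.115 = 3.173 kg·m².
T = 2π√(I/(mgd)) = 2π√(3.173/(6.42 × 1.35 × 0.574)) = 5.02 s.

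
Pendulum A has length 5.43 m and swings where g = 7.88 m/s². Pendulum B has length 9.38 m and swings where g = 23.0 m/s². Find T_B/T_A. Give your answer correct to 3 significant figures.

T = 2π√(L/g), so T_B/T_A = √((L_B/g_B)/(L_A/g_A)) = √((9.38/23.0)/(5.43/7.88)) = 0.769.

0.769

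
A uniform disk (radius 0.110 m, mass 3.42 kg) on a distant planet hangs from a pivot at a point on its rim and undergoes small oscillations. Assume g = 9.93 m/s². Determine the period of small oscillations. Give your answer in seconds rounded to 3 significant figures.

I_cm = ½mr² = 0.02069 kg·m². The pivot is at distance d = 0.110 m from the centre of mass.
By the parallel-axis theorem, I = I_cm + md² = 0.02069 + 0.04138 = 0.06207 kg·m².
T = 2π√(I/(mgd)) = 2π√(0.06207/(3.42 × 9.93 × 0.110)) = 0.810 s.

0.810 s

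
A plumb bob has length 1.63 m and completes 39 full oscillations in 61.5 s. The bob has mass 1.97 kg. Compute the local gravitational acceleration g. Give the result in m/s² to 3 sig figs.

T = 61.5/39 = 1.577 s.
From T = 2π√(L/g), g = 4π²L/T² = 4π² × 1.63/1.577² = 25.9 m/s².

25.9 m/s²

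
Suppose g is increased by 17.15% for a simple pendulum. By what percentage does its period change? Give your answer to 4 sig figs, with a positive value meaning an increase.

T ∝ 1/√g, so T'/T = 1/√(1.1715) = 0.92391.
Percentage change in T = (0.92391 − 1) × 100% = -7.609%.

-7.609%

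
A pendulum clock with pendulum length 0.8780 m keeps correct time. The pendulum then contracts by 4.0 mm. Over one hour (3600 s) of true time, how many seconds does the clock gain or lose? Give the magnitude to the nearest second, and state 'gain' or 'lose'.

T ∝ √L, so T'/T = √(0.87400/0.8780) = 0.997719.
In 3600 s of true time the clock registers 3600/0.997719 = 3608.2 s, so it gains 8 s.

gain 8 s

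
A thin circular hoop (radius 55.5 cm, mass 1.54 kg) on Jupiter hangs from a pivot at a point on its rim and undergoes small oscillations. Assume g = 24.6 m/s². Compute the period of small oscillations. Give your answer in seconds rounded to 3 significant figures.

I_cm = mr² = 0.4744 kg·m². The pivot is at distance d = 0.555 m from the centre of mass.
By the parallel-axis theorem, I = I_cm + md² = 0.4744 + 0.4744 = 0.9487 kg·m².
T = 2π√(I/(mgd)) = 2π√(0.9487/(1.54 × 24.6 × 0.555)) = 1.33 s.

1.33 s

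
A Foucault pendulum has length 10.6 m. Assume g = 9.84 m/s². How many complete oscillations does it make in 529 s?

81

T = 2π√(L/g) = 2π√(10.6/9.84) = 6.521 s.
Number of complete oscillations = ⌊529/6.521⌋ = ⌊81.12⌋ = 81.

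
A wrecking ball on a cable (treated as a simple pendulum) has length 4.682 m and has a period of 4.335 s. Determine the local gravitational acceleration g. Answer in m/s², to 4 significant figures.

From T = 2π√(L/g), g = 4π²L/T² = 4π² × 4.682/4.3350² = 9.836 m/s².

9.836 m/s²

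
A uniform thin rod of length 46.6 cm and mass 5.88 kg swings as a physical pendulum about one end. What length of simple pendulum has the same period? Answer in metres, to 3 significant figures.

The equivalent simple-pendulum length is L_eq = I/(md), where I is about the pivot and d = 0.2330 m.
I_cm = (1/12)mL² = 0.1064 kg·m², so I = I_cm + md² = 0.1064 + 0.3192 = 0.4256 kg·m².
L_eq = 0.4256/(5.88 × 0.2330) = 0.311 m.

0.311 m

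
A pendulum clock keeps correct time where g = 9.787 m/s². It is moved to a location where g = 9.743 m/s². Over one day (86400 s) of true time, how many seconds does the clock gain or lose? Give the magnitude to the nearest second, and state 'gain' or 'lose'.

lose 194 s

The clock's period scales as T ∝ 1/√g, so T'/T = √(9.787/9.743) = 1.00226.
In 86400 s of true time the clock registers 86400/1.00226 = 86205.6 s, so it loses 194 s.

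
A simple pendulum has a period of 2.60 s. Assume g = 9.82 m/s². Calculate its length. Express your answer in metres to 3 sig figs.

From T = 2π√(L/g), L = gT²/(4π²) = 9.82 × 2.600²/(4π²) = 1.68 m.

1.68 m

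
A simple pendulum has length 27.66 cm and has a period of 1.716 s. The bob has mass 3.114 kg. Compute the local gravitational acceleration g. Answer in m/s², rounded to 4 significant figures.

3.708 m/s²

From T = 2π√(L/g), g = 4π²L/T² = 4π² × 0.2766/1.7160² = 3.708 m/s².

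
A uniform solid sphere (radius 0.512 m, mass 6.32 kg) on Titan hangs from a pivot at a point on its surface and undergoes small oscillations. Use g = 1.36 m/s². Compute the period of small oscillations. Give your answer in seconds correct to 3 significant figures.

4.56 s

I_cm = (2/5)mr² = 0.6627 kg·m². The pivot is at distance d = 0.512 m from the centre of mass.
By the parallel-axis theorem, I = I_cm + md² = 0.6627 + 1.657 = 2.319 kg·m².
T = 2π√(I/(mgd)) = 2π√(2.319/(6.32 × 1.36 × 0.512)) = 4.56 s.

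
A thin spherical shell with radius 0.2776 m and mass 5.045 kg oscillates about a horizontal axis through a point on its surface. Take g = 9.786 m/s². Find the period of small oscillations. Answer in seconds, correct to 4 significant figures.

1.366 s

I_cm = (2/3)mr² = 0.25918 kg·m². The pivot is at distance d = 0.2776 m from the centre of mass.
By the parallel-axis theorem, I = I_cm + md² = 0.25918 + 0.38878 = 0.64796 kg·m².
T = 2π√(I/(mgd)) = 2π√(0.64796/(5.045 × 9.786 × 0.2776)) = 1.366 s.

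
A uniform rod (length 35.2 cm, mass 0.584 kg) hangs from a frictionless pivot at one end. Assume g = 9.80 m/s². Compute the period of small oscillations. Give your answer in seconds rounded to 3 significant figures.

For a physical pendulum T = 2π√(I/(mgd)), with d = 0.1760 m from pivot to centre of mass.
I_cm = mL²/12 = 0.584 × 0.352²/12 = 0.006030 kg·m²; I = I_cm + md² = 0.006030 + 0.584 × 0.1760² = 0.02412 kg·m².
T = 2π√(0.02412/(0.584 × 9.80 × 0.1760)) = 0.972 s.

0.972 s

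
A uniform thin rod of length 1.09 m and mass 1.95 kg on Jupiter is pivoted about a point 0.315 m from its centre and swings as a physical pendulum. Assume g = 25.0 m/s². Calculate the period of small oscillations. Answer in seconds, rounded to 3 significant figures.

0.997 s

For a physical pendulum T = 2π√(I/(mgd)), with d = 0.3150 m from pivot to centre of mass.
I_cm = mL²/12 = 1.95 × 1.09²/12 = 0.1931 kg·m²; I = I_cm + md² = 0.1931 + 1.95 × 0.3150² = 0.3866 kg·m².
T = 2π√(0.3866/(1.95 × 25.0 × 0.3150)) = 0.997 s.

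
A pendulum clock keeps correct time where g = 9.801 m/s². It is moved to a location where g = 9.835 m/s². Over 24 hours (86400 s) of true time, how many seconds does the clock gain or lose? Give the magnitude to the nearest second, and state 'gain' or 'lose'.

gain 150 s

The clock's period scales as T ∝ 1/√g, so T'/T = √(9.801/9.835) = 0.998270.
In 86400 s of true time the clock registers 86400/0.998270 = 86549.7 s, so it gains 150 s.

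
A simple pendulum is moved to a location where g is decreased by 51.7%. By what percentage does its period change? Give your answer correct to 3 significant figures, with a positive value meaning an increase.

T ∝ 1/√g, so T'/T = 1/√(0.4830) = 1.439.
Percentage change in T = (1.439 − 1) × 100% = 43.9%.

43.9%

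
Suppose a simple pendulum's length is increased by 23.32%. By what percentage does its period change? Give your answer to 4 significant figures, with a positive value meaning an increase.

11.05%

T ∝ √L, so T'/T = √(1.2332) = 1.1105.
Percentage change in T = (1.1105 − 1) × 100% = 11.05%.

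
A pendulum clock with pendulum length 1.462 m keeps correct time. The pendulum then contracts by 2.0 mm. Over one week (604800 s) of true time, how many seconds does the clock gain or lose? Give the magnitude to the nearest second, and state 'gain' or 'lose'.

gain 414 s

T ∝ √L, so T'/T = √(1.46000/1.462) = 0.999316.
In 604800 s of true time the clock registers 604800/0.999316 = 605214.1 s, so it gains 414 s.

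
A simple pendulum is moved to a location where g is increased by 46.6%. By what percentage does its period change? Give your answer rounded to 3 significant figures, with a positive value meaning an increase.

T ∝ 1/√g, so T'/T = 1/√(1.466) = 0.8259.
Percentage change in T = (0.8259 − 1) × 100% = -17.4%.

-17.4%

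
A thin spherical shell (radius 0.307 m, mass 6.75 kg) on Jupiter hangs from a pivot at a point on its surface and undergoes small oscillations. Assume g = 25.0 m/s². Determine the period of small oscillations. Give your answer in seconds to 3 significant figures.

I_cm = (2/3)mr² = 0.4241 kg·m². The pivot is at distance d = 0.307 m from the centre of mass.
By the parallel-axis theorem, I = I_cm + md² = 0.4241 + 0.6362 = 1.060 kg·m².
T = 2π√(I/(mgd)) = 2π√(1.060/(6.75 × 25.0 × 0.307)) = 0.899 s.

0.899 s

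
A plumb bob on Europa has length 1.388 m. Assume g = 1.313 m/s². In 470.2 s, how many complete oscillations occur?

T = 2π√(L/g) = 2π√(1.388/1.313) = 6.4601 s.
Number of complete oscillations = ⌊470.2/6.4601⌋ = ⌊72.785⌋ = 72.

72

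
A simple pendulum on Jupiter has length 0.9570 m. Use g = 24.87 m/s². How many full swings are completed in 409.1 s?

331

T = 2π√(L/g) = 2π√(0.9570/24.87) = 1.2325 s.
Number of complete oscillations = ⌊409.1/1.2325⌋ = ⌊331.92⌋ = 331.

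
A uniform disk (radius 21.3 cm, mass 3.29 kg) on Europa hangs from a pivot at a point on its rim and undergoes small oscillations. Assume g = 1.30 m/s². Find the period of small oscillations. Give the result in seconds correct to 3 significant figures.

I_cm = ½mr² = 0.07463 kg·m². The pivot is at distance d = 0.213 m from the centre of mass.
By the parallel-axis theorem, I = I_cm + md² = 0.07463 + 0.1493 = 0.2239 kg·m².
T = 2π√(I/(mgd)) = 2π√(0.2239/(3.29 × 1.30 × 0.213)) = 3.11 s.

3.11 s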